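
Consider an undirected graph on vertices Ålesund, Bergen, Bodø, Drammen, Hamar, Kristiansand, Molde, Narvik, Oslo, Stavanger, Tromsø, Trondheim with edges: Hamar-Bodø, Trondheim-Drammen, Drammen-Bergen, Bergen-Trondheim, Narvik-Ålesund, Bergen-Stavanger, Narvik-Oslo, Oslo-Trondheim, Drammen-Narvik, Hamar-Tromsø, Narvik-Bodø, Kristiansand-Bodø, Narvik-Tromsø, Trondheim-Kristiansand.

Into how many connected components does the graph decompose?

2

From Ålesund: component {Ålesund, Bergen, Bodø, Drammen, Hamar, Kristiansand, Narvik, Oslo, Stavanger, Tromsø, Trondheim}.
From Molde: component {Molde}.
That's 2 components.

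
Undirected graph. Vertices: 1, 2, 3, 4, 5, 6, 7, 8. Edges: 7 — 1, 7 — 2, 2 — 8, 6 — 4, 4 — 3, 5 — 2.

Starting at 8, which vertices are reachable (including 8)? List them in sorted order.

1, 2, 5, 7, 8

Start at 8.
Its neighbours: 2.
Then their neighbours: 5, 7.
Then next layer: 1.
Nothing further is reachable.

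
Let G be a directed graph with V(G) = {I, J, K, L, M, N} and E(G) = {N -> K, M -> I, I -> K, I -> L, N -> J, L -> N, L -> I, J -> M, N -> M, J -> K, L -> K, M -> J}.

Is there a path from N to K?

Yes

Explore from N.
Distance 1: reach J, K, M.
Found K.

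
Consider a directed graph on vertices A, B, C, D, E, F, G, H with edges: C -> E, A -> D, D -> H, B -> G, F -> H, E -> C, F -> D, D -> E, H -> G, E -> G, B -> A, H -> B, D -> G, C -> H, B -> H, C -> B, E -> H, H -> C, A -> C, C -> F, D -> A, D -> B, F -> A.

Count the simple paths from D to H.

13

D→A→C→B→H
D→A→C→E→H
D→A→C→F→H
D→A→C→H
D→B→A→C→E→H
D→B→A→C→F→H
D→B→A→C→H
D→B→H
D→E→C→B→H
D→E→C→F→H
D→E→C→H
D→E→H
D→H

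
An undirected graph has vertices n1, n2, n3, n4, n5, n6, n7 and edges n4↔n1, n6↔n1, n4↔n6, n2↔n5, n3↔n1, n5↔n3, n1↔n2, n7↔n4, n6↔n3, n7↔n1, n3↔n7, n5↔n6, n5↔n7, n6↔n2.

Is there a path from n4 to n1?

Explore from n4.
Distance 1: reach n1, n6, n7.
Found n1.

Yes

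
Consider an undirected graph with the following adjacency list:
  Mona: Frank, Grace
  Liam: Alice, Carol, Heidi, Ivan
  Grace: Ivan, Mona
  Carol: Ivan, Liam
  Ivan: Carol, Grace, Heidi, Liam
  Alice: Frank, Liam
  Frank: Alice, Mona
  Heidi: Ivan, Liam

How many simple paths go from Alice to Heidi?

Alice–Frank–Mona–Grace–Ivan–Carol–Liam–Heidi
Alice–Frank–Mona–Grace–Ivan–Heidi
Alice–Frank–Mona–Grace–Ivan–Liam–Heidi
Alice–Liam–Carol–Ivan–Heidi
Alice–Liam–Heidi
Alice–Liam–Ivan–Heidi

6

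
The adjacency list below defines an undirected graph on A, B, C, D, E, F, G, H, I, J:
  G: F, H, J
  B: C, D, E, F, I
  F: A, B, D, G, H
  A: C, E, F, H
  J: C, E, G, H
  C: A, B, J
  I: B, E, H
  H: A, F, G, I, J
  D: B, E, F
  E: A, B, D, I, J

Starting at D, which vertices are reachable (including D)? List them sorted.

Start at D.
Its neighbours: B, E, F.
Then their neighbours: A, C, G, H, I, J.
Every vertex is now reached.

A, B, C, D, E, F, G, H, I, J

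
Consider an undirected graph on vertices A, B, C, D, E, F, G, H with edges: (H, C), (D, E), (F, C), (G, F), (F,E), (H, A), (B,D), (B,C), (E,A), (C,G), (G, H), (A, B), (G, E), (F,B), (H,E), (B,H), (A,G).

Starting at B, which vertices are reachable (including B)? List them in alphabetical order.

Start at B.
Its neighbours: A, C, D, F, H.
Then their neighbours: E, G.
Every vertex is now reached.

A, B, C, D, E, F, G, H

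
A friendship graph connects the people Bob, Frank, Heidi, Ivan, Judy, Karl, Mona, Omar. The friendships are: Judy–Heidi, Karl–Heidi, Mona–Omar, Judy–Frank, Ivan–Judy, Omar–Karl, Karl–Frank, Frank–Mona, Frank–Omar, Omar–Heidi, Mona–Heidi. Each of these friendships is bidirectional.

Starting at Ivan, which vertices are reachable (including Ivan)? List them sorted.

Start at Ivan.
Its neighbours: Judy.
Then their neighbours: Frank, Heidi.
Then next layer: Karl, Mona, Omar.
Nothing further is reachable.

Frank, Heidi, Ivan, Judy, Karl, Mona, Omar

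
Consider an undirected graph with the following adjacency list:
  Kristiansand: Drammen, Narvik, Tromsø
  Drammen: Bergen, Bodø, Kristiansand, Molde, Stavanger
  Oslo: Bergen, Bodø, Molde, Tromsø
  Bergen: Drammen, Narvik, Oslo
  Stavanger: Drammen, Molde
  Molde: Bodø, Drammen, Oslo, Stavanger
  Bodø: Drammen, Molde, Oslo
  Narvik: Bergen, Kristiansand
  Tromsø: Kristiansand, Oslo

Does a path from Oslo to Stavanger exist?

Explore from Oslo.
Distance 1: reach Bergen, Bodø, Molde, Tromsø.
Distance 2: reach Drammen, Kristiansand, Narvik, Stavanger.
Found Stavanger.

Yes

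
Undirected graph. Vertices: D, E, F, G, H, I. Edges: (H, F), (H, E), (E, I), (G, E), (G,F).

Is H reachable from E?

Explore from E.
Distance 1: reach G, H, I.
Found H.

Yes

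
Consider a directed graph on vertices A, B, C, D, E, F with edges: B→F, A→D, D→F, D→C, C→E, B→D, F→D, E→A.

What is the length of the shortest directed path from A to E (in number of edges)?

Distance 0: A.
Distance 1: D.
Distance 2: C, F.
Distance 3: E — contains E.

3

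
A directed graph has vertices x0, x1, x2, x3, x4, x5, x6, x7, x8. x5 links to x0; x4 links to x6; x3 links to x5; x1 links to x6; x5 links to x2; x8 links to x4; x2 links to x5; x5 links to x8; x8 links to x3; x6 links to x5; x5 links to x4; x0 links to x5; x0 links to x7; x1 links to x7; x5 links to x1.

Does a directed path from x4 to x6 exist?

Explore from x4.
Distance 1: reach x6.
Found x6.

Yes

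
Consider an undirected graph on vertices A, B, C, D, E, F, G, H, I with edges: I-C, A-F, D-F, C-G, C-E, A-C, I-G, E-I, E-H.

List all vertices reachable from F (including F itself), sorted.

Start at F.
Its neighbours: A, D.
Then their neighbours: C.
Then next layer: E, G, I.
Then next layer: H.
Nothing further is reachable.

A, C, D, E, F, G, H, I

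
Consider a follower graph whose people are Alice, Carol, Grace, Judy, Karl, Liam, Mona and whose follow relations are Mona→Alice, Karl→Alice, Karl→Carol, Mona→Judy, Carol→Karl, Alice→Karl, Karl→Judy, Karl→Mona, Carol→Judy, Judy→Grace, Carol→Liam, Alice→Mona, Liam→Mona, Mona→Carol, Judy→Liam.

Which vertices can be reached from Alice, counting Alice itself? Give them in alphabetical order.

Start at Alice.
Its neighbours: Karl, Mona.
Then their neighbours: Carol, Judy.
Then next layer: Grace, Liam.
Every vertex is now reached.

Alice, Carol, Grace, Judy, Karl, Liam, Mona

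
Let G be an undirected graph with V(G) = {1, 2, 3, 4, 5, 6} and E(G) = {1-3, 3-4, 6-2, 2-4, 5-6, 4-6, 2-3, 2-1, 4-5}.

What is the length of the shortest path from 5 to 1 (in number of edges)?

Distance 0: 5.
Distance 1: 4, 6.
Distance 2: 2, 3.
Distance 3: 1 — contains 1.

3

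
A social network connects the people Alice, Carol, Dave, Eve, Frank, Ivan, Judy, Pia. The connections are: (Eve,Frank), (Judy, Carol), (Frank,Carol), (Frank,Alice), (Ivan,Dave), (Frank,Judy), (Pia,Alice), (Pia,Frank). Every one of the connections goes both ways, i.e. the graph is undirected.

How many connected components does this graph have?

2

From Alice: component {Alice, Carol, Eve, Frank, Judy, Pia}.
From Dave: component {Dave, Ivan}.
That's 2 components.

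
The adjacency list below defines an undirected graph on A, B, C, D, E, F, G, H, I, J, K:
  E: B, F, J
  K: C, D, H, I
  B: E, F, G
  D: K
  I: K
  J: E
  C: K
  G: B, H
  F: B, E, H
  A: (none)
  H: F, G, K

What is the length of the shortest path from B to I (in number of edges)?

Distance 0: B.
Distance 1: E, F, G.
Distance 2: H, J.
Distance 3: K.
Distance 4: C, D, I — contains I.

4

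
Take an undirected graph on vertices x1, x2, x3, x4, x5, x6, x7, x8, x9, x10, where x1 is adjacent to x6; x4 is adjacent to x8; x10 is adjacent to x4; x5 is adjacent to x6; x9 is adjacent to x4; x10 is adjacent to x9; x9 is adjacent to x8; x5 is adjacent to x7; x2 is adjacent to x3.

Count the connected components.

From x1: component {x1, x5, x6, x7}.
From x2: component {x2, x3}.
From x4: component {x4, x8, x9, x10}.
That's 3 components.

3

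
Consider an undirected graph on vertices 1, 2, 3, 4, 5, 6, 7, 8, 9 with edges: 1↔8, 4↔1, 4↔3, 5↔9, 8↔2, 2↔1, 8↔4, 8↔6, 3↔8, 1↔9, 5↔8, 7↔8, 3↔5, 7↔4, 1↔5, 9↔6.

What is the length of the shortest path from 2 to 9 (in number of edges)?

2

Distance 0: 2.
Distance 1: 1, 8.
Distance 2: 3, 4, 5, 6, 7, 9 — contains 9.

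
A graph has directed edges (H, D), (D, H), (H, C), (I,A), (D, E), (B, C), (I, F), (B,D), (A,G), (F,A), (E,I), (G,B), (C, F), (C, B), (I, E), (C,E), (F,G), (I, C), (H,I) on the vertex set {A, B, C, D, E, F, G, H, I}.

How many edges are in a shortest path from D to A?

Distance 0: D.
Distance 1: E, H.
Distance 2: C, I.
Distance 3: A, B, F — contains A.

3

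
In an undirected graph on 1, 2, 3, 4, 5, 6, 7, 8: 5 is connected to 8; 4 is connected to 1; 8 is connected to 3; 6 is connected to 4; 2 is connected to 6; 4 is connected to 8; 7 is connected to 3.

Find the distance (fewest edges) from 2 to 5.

4

Distance 0: 2.
Distance 1: 6.
Distance 2: 4.
Distance 3: 1, 8.
Distance 4: 3, 5 — contains 5.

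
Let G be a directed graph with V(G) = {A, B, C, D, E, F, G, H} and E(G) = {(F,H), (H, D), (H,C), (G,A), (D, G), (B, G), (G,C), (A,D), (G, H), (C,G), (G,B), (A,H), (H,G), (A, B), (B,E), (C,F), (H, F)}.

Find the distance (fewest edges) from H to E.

3

Distance 0: H.
Distance 1: C, D, F, G.
Distance 2: A, B.
Distance 3: E — contains E.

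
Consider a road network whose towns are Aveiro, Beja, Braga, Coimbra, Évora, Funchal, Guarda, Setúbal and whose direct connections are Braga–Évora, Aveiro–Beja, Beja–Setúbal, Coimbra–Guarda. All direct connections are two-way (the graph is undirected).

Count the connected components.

From Aveiro: component {Aveiro, Beja, Setúbal}.
From Braga: component {Braga, Évora}.
From Coimbra: component {Coimbra, Guarda}.
From Funchal: component {Funchal}.
That's 4 components.

4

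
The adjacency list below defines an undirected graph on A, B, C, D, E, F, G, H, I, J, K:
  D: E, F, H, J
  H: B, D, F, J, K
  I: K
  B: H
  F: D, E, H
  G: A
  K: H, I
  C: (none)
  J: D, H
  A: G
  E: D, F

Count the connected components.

From A: component {A, G}.
From B: component {B, D, E, F, H, I, J, K}.
From C: component {C}.
That's 3 components.

3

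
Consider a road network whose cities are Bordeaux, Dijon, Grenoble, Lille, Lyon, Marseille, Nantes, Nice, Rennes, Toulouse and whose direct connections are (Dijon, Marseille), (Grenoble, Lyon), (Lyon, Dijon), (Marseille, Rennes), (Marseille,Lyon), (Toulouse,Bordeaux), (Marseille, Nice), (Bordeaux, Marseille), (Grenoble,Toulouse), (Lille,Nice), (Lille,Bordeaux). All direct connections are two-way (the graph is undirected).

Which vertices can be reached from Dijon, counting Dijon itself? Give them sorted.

Start at Dijon.
Its neighbours: Lyon, Marseille.
Then their neighbours: Bordeaux, Grenoble, Nice, Rennes.
Then next layer: Lille, Toulouse.
Nothing further is reachable.

Bordeaux, Dijon, Grenoble, Lille, Lyon, Marseille, Nice, Rennes, Toulouse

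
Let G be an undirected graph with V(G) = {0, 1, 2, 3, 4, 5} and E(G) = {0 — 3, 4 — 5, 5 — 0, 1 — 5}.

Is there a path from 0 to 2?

Explore from 0.
Distance 1: reach 3, 5.
Distance 2: reach 1, 4.
The search is exhausted without reaching 2; it lies in a different component.

No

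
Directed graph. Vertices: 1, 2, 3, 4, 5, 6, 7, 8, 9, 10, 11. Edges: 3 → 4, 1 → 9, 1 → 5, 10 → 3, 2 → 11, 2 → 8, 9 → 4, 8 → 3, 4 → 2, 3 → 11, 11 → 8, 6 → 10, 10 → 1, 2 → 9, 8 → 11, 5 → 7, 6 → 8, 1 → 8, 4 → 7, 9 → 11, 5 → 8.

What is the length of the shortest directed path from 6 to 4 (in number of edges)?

3

Distance 0: 6.
Distance 1: 8, 10.
Distance 2: 1, 3, 11.
Distance 3: 4, 5, 9 — contains 4.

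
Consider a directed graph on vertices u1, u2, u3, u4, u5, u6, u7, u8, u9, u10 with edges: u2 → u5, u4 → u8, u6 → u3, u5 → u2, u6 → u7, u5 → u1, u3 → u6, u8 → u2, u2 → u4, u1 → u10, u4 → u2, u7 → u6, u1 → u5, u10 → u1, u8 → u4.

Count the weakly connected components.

3

From u1: component {u1, u2, u4, u5, u8, u10}.
From u3: component {u3, u6, u7}.
From u9: component {u9}.
That's 3 components.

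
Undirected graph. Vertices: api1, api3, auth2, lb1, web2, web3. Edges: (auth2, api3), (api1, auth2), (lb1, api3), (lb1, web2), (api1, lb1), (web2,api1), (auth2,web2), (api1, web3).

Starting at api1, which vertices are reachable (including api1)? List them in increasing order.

Start at api1.
Its neighbours: auth2, lb1, web2, web3.
Then their neighbours: api3.
Every vertex is now reached.

api1, api3, auth2, lb1, web2, web3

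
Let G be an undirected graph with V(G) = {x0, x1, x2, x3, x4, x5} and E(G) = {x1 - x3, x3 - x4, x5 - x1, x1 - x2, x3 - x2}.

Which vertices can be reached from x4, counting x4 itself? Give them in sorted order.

x1, x2, x3, x4, x5

Start at x4.
Its neighbours: x3.
Then their neighbours: x1, x2.
Then next layer: x5.
Nothing further is reachable.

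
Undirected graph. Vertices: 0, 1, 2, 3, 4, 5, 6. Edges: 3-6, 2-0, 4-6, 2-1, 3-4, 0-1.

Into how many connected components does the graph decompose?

3

From 0: component {0, 1, 2}.
From 3: component {3, 4, 6}.
From 5: component {5}.
That's 3 components.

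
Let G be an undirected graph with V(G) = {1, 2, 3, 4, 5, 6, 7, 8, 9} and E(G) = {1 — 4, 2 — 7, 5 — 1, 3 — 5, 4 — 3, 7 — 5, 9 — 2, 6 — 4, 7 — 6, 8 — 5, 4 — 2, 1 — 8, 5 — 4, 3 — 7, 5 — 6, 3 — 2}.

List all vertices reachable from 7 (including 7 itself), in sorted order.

1, 2, 3, 4, 5, 6, 7, 8, 9

Start at 7.
Its neighbours: 2, 3, 5, 6.
Then their neighbours: 1, 4, 8, 9.
Every vertex is now reached.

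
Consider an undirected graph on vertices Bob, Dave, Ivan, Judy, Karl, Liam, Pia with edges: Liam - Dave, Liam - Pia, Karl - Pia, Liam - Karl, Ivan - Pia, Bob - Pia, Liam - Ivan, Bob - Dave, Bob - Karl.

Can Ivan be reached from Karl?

Yes

Explore from Karl.
Distance 1: reach Bob, Liam, Pia.
Distance 2: reach Dave, Ivan.
Found Ivan.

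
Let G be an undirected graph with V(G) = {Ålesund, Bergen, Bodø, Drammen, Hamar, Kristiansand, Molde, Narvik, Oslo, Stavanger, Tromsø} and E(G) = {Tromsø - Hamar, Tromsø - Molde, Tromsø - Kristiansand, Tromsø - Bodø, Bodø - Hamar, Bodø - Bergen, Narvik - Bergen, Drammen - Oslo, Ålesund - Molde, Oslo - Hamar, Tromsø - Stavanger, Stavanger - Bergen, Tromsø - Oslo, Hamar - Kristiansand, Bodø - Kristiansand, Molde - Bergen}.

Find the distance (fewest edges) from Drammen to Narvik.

5

Distance 0: Drammen.
Distance 1: Oslo.
Distance 2: Hamar, Tromsø.
Distance 3: Bodø, Kristiansand, Molde, Stavanger.
Distance 4: Ålesund, Bergen.
Distance 5: Narvik — contains Narvik.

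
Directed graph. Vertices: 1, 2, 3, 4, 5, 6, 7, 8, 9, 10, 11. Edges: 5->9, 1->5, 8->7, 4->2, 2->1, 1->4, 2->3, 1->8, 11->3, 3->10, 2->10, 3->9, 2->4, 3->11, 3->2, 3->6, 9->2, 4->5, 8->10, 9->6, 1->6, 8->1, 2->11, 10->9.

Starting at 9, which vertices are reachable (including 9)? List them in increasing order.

Start at 9.
Its neighbours: 2, 6.
Then their neighbours: 1, 3, 4, 10, 11.
Then next layer: 5, 8.
Then next layer: 7.
Every vertex is now reached.

1, 2, 3, 4, 5, 6, 7, 8, 9, 10, 11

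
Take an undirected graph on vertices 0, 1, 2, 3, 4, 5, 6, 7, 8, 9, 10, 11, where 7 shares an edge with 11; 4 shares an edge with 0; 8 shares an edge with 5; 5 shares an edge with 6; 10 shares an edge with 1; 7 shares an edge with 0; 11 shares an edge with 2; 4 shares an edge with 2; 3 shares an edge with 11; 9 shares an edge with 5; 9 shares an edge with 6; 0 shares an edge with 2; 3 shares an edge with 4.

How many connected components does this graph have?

3

From 0: component {0, 2, 3, 4, 7, 11}.
From 1: component {1, 10}.
From 5: component {5, 6, 8, 9}.
That's 3 components.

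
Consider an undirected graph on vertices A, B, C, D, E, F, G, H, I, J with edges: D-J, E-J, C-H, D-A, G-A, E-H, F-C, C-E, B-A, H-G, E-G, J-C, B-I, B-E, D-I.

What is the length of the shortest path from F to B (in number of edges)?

3

Distance 0: F.
Distance 1: C.
Distance 2: E, H, J.
Distance 3: B, D, G — contains B.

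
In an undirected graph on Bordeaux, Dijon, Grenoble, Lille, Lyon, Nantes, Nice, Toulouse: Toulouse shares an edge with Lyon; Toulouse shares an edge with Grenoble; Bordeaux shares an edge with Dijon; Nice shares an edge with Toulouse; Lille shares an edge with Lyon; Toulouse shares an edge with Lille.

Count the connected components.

From Bordeaux: component {Bordeaux, Dijon}.
From Grenoble: component {Grenoble, Lille, Lyon, Nice, Toulouse}.
From Nantes: component {Nantes}.
That's 3 components.

3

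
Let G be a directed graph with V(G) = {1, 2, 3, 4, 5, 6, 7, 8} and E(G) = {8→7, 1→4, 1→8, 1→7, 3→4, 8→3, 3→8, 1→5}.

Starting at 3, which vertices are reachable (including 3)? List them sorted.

3, 4, 7, 8

Start at 3.
Its neighbours: 4, 8.
Then their neighbours: 7.
Nothing further is reachable.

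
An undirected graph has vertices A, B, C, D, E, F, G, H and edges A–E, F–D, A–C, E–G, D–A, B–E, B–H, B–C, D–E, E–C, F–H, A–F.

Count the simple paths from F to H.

14

F–A–C–B–H
F–A–C–E–B–H
F–A–D–E–B–H
F–A–D–E–C–B–H
F–A–E–B–H
F–A–E–C–B–H
F–D–A–C–B–H
F–D–A–C–E–B–H
F–D–A–E–B–H
F–D–A–E–C–B–H
F–D–E–A–C–B–H
F–D–E–B–H
F–D–E–C–B–H
F–H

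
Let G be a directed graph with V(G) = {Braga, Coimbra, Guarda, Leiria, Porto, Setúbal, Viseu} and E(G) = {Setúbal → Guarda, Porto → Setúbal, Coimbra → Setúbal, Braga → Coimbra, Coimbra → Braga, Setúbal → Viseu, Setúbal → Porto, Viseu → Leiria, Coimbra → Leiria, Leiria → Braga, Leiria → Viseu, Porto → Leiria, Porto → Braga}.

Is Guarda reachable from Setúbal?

Yes

Explore from Setúbal.
Distance 1: reach Guarda, Porto, Viseu.
Found Guarda.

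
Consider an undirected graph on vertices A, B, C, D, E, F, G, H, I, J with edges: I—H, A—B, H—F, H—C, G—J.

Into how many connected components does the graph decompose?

5

From A: component {A, B}.
From C: component {C, F, H, I}.
From D: component {D}.
From E: component {E}.
From G: component {G, J}.
That's 5 components.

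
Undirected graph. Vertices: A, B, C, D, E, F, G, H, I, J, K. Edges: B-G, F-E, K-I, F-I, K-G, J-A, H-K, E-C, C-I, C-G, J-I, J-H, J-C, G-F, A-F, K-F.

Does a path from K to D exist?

No

Explore from K.
Distance 1: reach F, G, H, I.
Distance 2: reach A, B, C, E, J.
The search is exhausted without reaching D; it lies in a different component.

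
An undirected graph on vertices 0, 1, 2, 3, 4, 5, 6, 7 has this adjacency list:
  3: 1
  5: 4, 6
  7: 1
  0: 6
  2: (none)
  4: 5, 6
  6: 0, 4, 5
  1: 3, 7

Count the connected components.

3

From 0: component {0, 4, 5, 6}.
From 1: component {1, 3, 7}.
From 2: component {2}.
That's 3 components.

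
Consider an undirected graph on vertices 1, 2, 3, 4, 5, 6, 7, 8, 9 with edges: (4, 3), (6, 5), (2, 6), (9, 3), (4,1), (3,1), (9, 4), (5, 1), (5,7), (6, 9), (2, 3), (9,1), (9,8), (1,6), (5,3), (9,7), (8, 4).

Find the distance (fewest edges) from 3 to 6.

Distance 0: 3.
Distance 1: 1, 2, 4, 5, 9.
Distance 2: 6, 7, 8 — contains 6.

2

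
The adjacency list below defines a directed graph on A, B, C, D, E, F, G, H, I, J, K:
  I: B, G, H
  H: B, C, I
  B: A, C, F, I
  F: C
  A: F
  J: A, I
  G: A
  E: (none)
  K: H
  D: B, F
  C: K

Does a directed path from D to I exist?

Yes

Explore from D.
Distance 1: reach B, F.
Distance 2: reach A, C, I.
Found I.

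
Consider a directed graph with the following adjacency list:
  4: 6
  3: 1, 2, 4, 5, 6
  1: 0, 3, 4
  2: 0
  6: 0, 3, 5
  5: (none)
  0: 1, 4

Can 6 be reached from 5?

No

5 has no outgoing edges, so nothing is reachable from it.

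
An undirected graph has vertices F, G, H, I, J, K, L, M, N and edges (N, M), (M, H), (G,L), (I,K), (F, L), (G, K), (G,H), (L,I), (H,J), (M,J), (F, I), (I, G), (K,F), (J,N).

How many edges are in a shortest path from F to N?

5

Distance 0: F.
Distance 1: I, K, L.
Distance 2: G.
Distance 3: H.
Distance 4: J, M.
Distance 5: N — contains N.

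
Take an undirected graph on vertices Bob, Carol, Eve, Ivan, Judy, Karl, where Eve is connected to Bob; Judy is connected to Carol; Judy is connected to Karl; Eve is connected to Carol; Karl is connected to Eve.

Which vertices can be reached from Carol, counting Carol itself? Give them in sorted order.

Bob, Carol, Eve, Judy, Karl

Start at Carol.
Its neighbours: Eve, Judy.
Then their neighbours: Bob, Karl.
Nothing further is reachable.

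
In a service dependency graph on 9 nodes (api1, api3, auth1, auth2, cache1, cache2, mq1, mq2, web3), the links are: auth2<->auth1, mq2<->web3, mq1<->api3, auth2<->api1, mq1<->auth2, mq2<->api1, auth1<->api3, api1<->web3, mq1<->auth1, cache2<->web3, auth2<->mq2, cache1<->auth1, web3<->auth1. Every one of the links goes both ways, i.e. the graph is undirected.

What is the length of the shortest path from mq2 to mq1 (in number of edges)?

2

Distance 0: mq2.
Distance 1: api1, auth2, web3.
Distance 2: auth1, cache2, mq1 — contains mq1.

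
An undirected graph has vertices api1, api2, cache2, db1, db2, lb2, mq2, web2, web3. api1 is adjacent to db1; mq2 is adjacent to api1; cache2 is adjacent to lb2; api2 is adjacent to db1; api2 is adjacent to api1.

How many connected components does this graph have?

From api1: component {api1, api2, db1, mq2}.
From cache2: component {cache2, lb2}.
From db2: component {db2}.
From web2: component {web2}.
From web3: component {web3}.
That's 5 components.

5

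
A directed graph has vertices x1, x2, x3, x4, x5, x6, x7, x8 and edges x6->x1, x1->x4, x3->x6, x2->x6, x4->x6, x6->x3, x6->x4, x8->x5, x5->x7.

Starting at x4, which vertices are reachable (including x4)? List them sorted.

Start at x4.
Its neighbours: x6.
Then their neighbours: x1, x3.
Nothing further is reachable.

x1, x3, x4, x6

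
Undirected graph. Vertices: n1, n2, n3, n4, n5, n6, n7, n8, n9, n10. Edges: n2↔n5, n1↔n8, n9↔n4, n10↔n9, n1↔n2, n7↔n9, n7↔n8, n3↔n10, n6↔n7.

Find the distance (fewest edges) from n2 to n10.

Distance 0: n2.
Distance 1: n1, n5.
Distance 2: n8.
Distance 3: n7.
Distance 4: n6, n9.
Distance 5: n4, n10 — contains n10.

5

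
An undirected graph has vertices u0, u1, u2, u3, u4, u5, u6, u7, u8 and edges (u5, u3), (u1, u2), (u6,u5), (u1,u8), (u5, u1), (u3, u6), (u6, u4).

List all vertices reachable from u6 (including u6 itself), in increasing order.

Start at u6.
Its neighbours: u3, u4, u5.
Then their neighbours: u1.
Then next layer: u2, u8.
Nothing further is reachable.

u1, u2, u3, u4, u5, u6, u8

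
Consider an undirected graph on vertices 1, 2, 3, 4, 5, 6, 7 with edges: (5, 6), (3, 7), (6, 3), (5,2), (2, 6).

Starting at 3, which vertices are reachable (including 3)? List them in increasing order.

Start at 3.
Its neighbours: 6, 7.
Then their neighbours: 2, 5.
Nothing further is reachable.

2, 3, 5, 6, 7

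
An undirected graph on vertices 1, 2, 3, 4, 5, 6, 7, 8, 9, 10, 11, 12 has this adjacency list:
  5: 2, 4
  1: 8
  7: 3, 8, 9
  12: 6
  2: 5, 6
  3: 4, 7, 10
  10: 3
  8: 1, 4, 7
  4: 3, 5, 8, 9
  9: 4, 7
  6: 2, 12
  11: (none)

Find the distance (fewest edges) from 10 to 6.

5

Distance 0: 10.
Distance 1: 3.
Distance 2: 4, 7.
Distance 3: 5, 8, 9.
Distance 4: 1, 2.
Distance 5: 6 — contains 6.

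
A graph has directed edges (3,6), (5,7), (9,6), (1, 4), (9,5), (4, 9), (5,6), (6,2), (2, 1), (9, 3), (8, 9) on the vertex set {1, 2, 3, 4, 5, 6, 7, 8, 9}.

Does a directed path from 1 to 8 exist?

Explore from 1.
Distance 1: reach 4.
Distance 2: reach 9.
Distance 3: reach 3, 5, 6.
Distance 4: reach 2, 7.
The search from 1 is exhausted; no directed path reaches 8.

No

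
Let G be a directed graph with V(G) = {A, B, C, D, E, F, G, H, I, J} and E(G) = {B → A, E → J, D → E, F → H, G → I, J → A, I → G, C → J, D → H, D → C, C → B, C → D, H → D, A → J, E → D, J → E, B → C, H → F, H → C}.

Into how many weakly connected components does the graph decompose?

From A: component {A, B, C, D, E, F, H, J}.
From G: component {G, I}.
That's 2 components.

2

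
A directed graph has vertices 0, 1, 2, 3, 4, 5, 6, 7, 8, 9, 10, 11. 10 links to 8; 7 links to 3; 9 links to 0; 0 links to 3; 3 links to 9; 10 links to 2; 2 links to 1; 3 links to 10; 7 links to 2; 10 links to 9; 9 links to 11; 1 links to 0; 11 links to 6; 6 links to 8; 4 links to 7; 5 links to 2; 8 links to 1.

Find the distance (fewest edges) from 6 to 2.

6

Distance 0: 6.
Distance 1: 8.
Distance 2: 1.
Distance 3: 0.
Distance 4: 3.
Distance 5: 9, 10.
Distance 6: 2, 11 — contains 2.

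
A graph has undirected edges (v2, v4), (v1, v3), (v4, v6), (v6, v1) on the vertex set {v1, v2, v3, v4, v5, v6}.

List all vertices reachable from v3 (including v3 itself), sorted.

v1, v2, v3, v4, v6

Start at v3.
Its neighbours: v1.
Then their neighbours: v6.
Then next layer: v4.
Then next layer: v2.
Nothing further is reachable.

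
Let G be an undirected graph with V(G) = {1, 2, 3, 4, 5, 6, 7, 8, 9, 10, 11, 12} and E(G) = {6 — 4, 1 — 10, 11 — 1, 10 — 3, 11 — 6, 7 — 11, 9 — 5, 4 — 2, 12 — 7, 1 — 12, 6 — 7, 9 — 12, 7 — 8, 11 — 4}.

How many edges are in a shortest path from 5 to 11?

4

Distance 0: 5.
Distance 1: 9.
Distance 2: 12.
Distance 3: 1, 7.
Distance 4: 6, 8, 10, 11 — contains 11.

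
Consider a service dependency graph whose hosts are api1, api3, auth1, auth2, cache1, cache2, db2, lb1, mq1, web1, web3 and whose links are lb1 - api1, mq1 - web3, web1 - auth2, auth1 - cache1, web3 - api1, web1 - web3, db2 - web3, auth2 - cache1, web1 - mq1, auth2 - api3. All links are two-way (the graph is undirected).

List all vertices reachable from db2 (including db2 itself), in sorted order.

Start at db2.
Its neighbours: web3.
Then their neighbours: api1, mq1, web1.
Then next layer: auth2, lb1.
Then next layer: api3, cache1.
Then next layer: auth1.
Nothing further is reachable.

api1, api3, auth1, auth2, cache1, db2, lb1, mq1, web1, web3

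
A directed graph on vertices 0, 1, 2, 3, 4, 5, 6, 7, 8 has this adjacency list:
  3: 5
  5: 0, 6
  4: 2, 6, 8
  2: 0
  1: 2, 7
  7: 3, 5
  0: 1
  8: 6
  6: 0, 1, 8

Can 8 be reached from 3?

Yes

Explore from 3.
Distance 1: reach 5.
Distance 2: reach 0, 6.
Distance 3: reach 1, 8.
Found 8.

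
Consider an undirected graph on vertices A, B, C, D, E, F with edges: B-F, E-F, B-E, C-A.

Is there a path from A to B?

Explore from A.
Distance 1: reach C.
The search is exhausted without reaching B; it lies in a different component.

No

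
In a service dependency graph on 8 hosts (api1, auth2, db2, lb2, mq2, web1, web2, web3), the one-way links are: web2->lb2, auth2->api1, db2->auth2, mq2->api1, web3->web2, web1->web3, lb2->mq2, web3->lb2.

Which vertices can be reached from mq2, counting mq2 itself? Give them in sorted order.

Start at mq2.
Its neighbours: api1.
Nothing further is reachable.

api1, mq2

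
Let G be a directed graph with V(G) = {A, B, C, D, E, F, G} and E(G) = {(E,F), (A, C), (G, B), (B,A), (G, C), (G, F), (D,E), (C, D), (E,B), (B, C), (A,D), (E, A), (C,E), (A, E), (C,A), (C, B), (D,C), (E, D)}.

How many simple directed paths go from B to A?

B→A
B→C→A
B→C→D→E→A
B→C→E→A

4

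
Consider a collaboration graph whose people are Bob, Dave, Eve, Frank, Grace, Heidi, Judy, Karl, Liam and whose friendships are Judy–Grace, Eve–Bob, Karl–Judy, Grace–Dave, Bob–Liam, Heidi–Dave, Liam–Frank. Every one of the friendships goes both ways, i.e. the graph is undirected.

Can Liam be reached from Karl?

Explore from Karl.
Distance 1: reach Judy.
Distance 2: reach Grace.
Distance 3: reach Dave.
Distance 4: reach Heidi.
The search is exhausted without reaching Liam; it lies in a different component.

No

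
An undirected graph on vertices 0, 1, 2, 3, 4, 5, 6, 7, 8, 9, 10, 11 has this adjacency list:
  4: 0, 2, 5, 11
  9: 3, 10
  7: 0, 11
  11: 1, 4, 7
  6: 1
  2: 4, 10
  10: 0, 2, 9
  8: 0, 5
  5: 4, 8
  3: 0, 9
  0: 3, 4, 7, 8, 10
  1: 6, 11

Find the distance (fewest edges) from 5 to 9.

4

Distance 0: 5.
Distance 1: 4, 8.
Distance 2: 0, 2, 11.
Distance 3: 1, 3, 7, 10.
Distance 4: 6, 9 — contains 9.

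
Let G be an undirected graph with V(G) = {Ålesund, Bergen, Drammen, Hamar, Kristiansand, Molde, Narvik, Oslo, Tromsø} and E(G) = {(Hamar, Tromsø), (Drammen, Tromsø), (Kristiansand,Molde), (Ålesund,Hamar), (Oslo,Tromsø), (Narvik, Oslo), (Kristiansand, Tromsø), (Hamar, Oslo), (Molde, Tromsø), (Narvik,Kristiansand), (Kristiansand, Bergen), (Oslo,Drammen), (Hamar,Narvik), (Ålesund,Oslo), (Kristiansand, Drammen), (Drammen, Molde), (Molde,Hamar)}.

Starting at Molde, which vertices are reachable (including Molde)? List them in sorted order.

Ålesund, Bergen, Drammen, Hamar, Kristiansand, Molde, Narvik, Oslo, Tromsø

Start at Molde.
Its neighbours: Drammen, Hamar, Kristiansand, Tromsø.
Then their neighbours: Ålesund, Bergen, Narvik, Oslo.
Every vertex is now reached.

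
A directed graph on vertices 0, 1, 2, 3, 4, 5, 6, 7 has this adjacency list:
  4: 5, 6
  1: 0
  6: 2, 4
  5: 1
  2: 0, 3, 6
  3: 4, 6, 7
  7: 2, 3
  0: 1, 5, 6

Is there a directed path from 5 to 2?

Yes

Explore from 5.
Distance 1: reach 1.
Distance 2: reach 0.
Distance 3: reach 6.
Distance 4: reach 2, 4.
Found 2.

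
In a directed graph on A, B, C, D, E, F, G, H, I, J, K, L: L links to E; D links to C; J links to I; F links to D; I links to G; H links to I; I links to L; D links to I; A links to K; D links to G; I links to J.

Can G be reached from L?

Explore from L.
Distance 1: reach E.
The search from L is exhausted; no directed path reaches G.

No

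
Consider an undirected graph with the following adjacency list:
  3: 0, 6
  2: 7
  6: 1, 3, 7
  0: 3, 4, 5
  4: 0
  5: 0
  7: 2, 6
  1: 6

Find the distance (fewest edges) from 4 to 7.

4

Distance 0: 4.
Distance 1: 0.
Distance 2: 3, 5.
Distance 3: 6.
Distance 4: 1, 7 — contains 7.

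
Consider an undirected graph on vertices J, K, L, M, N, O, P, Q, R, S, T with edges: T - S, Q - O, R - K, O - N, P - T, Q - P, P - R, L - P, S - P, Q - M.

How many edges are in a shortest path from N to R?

4

Distance 0: N.
Distance 1: O.
Distance 2: Q.
Distance 3: M, P.
Distance 4: L, R, S, T — contains R.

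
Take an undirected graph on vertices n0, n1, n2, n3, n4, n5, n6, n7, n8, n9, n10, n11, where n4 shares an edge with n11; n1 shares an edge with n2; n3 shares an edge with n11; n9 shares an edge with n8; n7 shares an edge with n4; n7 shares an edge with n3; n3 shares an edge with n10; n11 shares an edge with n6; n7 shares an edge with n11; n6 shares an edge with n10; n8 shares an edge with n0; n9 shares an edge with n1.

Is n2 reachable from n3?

No

Explore from n3.
Distance 1: reach n7, n10, n11.
Distance 2: reach n4, n6.
The search is exhausted without reaching n2; it lies in a different component.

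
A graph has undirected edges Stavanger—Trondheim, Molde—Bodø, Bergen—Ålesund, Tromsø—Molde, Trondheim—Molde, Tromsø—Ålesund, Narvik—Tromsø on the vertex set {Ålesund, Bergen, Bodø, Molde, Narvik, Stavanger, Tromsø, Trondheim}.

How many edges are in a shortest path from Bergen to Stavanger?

Distance 0: Bergen.
Distance 1: Ålesund.
Distance 2: Tromsø.
Distance 3: Molde, Narvik.
Distance 4: Bodø, Trondheim.
Distance 5: Stavanger — contains Stavanger.

5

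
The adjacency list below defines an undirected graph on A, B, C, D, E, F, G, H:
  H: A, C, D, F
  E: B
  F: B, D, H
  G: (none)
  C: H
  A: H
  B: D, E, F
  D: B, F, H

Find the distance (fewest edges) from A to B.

Distance 0: A.
Distance 1: H.
Distance 2: C, D, F.
Distance 3: B — contains B.

3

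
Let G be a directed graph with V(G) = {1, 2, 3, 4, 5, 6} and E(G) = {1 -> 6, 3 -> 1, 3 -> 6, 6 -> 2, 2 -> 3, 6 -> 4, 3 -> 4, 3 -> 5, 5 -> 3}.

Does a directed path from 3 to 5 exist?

Yes

Explore from 3.
Distance 1: reach 1, 4, 5, 6.
Found 5.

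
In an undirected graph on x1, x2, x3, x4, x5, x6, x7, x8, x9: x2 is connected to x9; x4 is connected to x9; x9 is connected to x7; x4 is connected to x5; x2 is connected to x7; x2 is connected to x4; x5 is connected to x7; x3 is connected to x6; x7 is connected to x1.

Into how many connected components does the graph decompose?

From x1: component {x1, x2, x4, x5, x7, x9}.
From x3: component {x3, x6}.
From x8: component {x8}.
That's 3 components.

3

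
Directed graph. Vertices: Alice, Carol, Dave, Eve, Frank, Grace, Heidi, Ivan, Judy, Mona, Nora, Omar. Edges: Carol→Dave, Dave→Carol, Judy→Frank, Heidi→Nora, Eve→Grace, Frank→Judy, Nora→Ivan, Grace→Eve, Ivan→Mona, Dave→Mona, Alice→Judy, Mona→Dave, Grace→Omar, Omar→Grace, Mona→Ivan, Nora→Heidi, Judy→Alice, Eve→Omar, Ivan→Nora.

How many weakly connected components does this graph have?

From Alice: component {Alice, Frank, Judy}.
From Carol: component {Carol, Dave, Heidi, Ivan, Mona, Nora}.
From Eve: component {Eve, Grace, Omar}.
That's 3 components.

3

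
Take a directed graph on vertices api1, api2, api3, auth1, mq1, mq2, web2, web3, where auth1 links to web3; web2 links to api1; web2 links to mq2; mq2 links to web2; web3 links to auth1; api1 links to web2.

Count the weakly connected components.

5

From api1: component {api1, mq2, web2}.
From api2: component {api2}.
From api3: component {api3}.
From auth1: component {auth1, web3}.
From mq1: component {mq1}.
That's 5 components.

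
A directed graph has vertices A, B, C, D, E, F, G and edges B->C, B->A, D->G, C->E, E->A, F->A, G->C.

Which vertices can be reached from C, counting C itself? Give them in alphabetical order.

A, C, E

Start at C.
Its neighbours: E.
Then their neighbours: A.
Nothing further is reachable.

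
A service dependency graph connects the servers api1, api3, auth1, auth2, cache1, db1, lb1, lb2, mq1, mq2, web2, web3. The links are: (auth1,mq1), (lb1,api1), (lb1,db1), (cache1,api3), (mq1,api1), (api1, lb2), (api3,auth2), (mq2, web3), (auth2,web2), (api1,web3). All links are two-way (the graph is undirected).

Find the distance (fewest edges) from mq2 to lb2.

Distance 0: mq2.
Distance 1: web3.
Distance 2: api1.
Distance 3: lb1, lb2, mq1 — contains lb2.

3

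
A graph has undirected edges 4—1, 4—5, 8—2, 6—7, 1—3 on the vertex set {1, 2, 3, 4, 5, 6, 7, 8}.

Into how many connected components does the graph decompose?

From 1: component {1, 3, 4, 5}.
From 2: component {2, 8}.
From 6: component {6, 7}.
That's 3 components.

3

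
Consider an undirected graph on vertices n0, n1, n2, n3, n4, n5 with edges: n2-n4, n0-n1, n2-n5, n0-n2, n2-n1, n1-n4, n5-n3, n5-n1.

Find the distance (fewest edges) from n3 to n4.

Distance 0: n3.
Distance 1: n5.
Distance 2: n1, n2.
Distance 3: n0, n4 — contains n4.

3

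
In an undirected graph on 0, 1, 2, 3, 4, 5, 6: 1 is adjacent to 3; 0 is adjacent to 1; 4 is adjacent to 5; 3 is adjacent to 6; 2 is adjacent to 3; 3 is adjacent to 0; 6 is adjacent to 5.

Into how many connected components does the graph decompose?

From 0: component {0, 1, 2, 3, 4, 5, 6}.
That's 1 component.

1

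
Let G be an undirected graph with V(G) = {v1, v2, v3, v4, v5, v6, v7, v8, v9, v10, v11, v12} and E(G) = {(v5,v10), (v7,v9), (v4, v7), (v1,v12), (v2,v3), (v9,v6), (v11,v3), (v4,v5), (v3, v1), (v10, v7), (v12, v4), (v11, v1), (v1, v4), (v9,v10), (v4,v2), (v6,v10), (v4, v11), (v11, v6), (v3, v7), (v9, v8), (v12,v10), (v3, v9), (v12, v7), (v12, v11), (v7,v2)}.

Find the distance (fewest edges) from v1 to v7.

2

Distance 0: v1.
Distance 1: v3, v4, v11, v12.
Distance 2: v2, v5, v6, v7, v9, v10 — contains v7.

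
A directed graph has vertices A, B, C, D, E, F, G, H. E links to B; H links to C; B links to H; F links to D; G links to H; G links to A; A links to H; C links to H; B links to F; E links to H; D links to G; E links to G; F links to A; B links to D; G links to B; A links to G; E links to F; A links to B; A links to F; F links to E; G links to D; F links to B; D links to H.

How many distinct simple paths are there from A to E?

A→B→F→E
A→F→E
A→G→B→F→E

3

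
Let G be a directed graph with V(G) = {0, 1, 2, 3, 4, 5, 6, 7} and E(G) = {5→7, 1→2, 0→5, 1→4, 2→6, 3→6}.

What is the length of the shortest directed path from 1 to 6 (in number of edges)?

2

Distance 0: 1.
Distance 1: 2, 4.
Distance 2: 6 — contains 6.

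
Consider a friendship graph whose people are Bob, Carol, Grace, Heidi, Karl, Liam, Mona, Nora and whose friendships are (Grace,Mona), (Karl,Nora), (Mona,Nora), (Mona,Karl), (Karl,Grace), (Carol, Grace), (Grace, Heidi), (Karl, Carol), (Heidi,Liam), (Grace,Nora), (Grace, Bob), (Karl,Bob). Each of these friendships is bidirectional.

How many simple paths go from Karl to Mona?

9

Karl–Bob–Grace–Mona
Karl–Bob–Grace–Nora–Mona
Karl–Carol–Grace–Mona
Karl–Carol–Grace–Nora–Mona
Karl–Grace–Mona
Karl–Grace–Nora–Mona
Karl–Mona
Karl–Nora–Grace–Mona
Karl–Nora–Mona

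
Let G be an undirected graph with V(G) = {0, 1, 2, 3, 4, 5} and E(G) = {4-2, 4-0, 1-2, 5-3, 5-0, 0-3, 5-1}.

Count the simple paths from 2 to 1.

2–1
2–4–0–3–5–1
2–4–0–5–1

3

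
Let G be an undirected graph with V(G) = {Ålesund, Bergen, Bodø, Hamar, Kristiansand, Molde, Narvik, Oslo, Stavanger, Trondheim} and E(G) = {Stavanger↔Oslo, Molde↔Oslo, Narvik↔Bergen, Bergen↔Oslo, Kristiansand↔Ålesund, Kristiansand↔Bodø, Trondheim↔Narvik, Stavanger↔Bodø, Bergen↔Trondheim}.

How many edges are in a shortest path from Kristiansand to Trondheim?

5

Distance 0: Kristiansand.
Distance 1: Ålesund, Bodø.
Distance 2: Stavanger.
Distance 3: Oslo.
Distance 4: Bergen, Molde.
Distance 5: Narvik, Trondheim — contains Trondheim.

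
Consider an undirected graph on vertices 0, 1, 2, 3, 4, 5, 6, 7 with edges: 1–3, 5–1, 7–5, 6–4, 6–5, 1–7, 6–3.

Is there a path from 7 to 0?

No

Explore from 7.
Distance 1: reach 1, 5.
Distance 2: reach 3, 6.
Distance 3: reach 4.
The search is exhausted without reaching 0; it lies in a different component.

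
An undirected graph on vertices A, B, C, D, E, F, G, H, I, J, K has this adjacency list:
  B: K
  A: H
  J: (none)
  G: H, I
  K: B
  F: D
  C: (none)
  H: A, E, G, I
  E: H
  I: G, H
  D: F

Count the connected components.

5

From A: component {A, E, G, H, I}.
From B: component {B, K}.
From C: component {C}.
From D: component {D, F}.
From J: component {J}.
That's 5 components.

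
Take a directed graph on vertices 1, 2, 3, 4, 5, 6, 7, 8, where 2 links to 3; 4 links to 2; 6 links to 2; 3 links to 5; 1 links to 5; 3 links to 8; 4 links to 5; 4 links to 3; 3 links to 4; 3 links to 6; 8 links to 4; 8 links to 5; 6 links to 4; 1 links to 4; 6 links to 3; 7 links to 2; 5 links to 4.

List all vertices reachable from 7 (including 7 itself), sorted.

2, 3, 4, 5, 6, 7, 8

Start at 7.
Its neighbours: 2.
Then their neighbours: 3.
Then next layer: 4, 5, 6, 8.
Nothing further is reachable.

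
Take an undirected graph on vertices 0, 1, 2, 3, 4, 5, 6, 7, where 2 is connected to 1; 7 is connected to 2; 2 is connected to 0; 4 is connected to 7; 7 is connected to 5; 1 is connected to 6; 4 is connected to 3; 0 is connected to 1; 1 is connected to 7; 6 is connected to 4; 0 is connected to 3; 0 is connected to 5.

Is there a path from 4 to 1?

Explore from 4.
Distance 1: reach 3, 6, 7.
Distance 2: reach 0, 1, 2, 5.
Found 1.

Yes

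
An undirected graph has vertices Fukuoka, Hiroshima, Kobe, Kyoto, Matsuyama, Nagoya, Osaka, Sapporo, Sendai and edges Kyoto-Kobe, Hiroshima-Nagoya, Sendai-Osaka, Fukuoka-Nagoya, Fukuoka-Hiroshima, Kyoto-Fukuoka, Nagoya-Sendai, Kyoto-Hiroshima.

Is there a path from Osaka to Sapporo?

No

Explore from Osaka.
Distance 1: reach Sendai.
Distance 2: reach Nagoya.
Distance 3: reach Fukuoka, Hiroshima.
Distance 4: reach Kyoto.
Distance 5: reach Kobe.
The search is exhausted without reaching Sapporo; it lies in a different component.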